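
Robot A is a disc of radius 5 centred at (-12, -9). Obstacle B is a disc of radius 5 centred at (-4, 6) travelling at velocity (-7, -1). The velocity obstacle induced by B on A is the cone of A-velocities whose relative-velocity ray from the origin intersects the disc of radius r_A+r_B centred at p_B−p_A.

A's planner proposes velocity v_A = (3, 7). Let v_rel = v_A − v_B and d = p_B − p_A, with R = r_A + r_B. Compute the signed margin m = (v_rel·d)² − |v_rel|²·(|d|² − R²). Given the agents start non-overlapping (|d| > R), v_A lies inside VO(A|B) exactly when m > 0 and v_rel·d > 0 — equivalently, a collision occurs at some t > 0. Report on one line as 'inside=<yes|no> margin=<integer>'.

d = (8, 15),  |d|² = 289;  R = 5+5 = 10,  c = 289−10² = 189
v_rel = (10, 8),  |v_rel|² = 164;  v_rel·d = (10)·(8) + (8)·(15) = 200
164·t² − 400·t + 189 = 0  ⇒  m = 200² − 164·189 = 9004
m = 9004 > 0,  v_rel·d = 200 > 0  ⇒  inside

inside=yes margin=9004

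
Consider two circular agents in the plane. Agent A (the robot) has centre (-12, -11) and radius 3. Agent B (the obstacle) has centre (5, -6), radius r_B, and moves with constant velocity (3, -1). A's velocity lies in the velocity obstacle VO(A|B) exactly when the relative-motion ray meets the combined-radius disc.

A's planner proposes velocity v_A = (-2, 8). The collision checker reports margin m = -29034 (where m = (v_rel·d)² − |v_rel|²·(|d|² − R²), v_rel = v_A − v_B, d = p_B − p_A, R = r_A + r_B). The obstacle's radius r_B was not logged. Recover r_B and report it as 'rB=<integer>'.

m = -29034
d = (17, 5);  v_rel = (-5, 9),  |v_rel|² = 106
v_rel×d = (-5)·(5) − (9)·(17) = -178
since m = R²·106 − (-178)²:  R² = (31684 + -29034) / 106 = 25
R = √25 = 5  ⇒  r_B = 5 − 3 = 2

rB=2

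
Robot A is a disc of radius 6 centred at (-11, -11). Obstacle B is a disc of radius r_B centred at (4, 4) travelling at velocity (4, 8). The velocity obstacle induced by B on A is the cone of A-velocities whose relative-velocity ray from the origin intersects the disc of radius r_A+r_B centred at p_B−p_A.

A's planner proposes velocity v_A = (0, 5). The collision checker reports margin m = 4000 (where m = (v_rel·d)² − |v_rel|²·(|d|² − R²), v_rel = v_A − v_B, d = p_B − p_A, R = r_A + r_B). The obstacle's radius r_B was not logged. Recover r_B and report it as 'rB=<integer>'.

m = 4000
d = (15, 15);  v_rel = (-4, -3),  |v_rel|² = 25
v_rel×d = (-4)·(15) − (-3)·(15) = -15
since m = R²·25 − (-15)²:  R² = (225 + 4000) / 25 = 169
R = √169 = 13  ⇒  r_B = 13 − 6 = 7

rB=7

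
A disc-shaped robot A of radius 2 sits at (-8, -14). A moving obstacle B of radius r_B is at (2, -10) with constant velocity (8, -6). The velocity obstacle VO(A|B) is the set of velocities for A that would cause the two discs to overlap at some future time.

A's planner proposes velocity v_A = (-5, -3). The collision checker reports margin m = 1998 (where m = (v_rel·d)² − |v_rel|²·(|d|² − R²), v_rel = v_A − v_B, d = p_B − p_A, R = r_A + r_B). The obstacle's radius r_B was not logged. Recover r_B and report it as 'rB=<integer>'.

m = 1998
d = (10, 4);  v_rel = (-13, 3),  |v_rel|² = 178
v_rel×d = (-13)·(4) − (3)·(10) = -82
since m = R²·178 − (-82)²:  R² = (6724 + 1998) / 178 = 49
R = √49 = 7  ⇒  r_B = 7 − 2 = 5

rB=5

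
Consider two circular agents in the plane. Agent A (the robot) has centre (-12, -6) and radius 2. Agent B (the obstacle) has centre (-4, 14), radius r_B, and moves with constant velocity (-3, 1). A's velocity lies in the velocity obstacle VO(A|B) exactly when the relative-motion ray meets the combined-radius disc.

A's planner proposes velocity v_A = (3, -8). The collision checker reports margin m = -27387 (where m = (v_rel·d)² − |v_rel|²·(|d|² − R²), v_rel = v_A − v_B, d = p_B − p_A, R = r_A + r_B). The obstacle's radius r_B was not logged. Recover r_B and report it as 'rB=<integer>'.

m = -27387
d = (8, 20);  v_rel = (6, -9),  |v_rel|² = 117
v_rel×d = (6)·(20) − (-9)·(8) = 192
since m = R²·117 − 192²:  R² = (36864 + -27387) / 117 = 81
R = √81 = 9  ⇒  r_B = 9 − 2 = 7

rB=7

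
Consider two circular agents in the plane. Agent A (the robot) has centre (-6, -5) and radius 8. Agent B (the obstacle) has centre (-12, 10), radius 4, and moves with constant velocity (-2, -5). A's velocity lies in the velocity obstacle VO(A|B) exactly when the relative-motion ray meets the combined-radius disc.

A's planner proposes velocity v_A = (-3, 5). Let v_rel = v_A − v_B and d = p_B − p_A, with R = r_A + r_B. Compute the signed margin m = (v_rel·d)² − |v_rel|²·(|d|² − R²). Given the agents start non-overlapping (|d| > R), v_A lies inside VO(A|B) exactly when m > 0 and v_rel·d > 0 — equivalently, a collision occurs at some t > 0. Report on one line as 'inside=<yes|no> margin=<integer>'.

d = (-6, 15),  |d|² = 261;  R = 8+4 = 12,  c = 261−12² = 117
v_rel = (-1, 10),  |v_rel|² = 101;  v_rel·d = (-1)·(-6) + (10)·(15) = 156
101·t² − 312·t + 117 = 0  ⇒  m = 156² − 101·117 = 12519
m = 12519 > 0,  v_rel·d = 156 > 0  ⇒  inside

inside=yes margin=12519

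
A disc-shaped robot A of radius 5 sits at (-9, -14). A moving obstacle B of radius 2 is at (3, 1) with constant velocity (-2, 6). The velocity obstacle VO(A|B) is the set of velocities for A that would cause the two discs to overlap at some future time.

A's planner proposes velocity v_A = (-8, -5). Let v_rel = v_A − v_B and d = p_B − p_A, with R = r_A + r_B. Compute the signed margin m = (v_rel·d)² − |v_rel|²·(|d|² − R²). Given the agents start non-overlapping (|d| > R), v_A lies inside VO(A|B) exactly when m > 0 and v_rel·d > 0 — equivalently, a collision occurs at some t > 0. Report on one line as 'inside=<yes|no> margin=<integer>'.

d = (12, 15),  |d|² = 369;  R = 5+2 = 7,  c = 369−7² = 320
v_rel = (-6, -11),  |v_rel|² = 157;  v_rel·d = (-6)·(12) + (-11)·(15) = -237
157·t² + 474·t + 320 = 0  ⇒  m = (-237)² − 157·320 = 5929
m = 5929 > 0,  v_rel·d = -237 < 0  ⇒  outside

inside=no margin=5929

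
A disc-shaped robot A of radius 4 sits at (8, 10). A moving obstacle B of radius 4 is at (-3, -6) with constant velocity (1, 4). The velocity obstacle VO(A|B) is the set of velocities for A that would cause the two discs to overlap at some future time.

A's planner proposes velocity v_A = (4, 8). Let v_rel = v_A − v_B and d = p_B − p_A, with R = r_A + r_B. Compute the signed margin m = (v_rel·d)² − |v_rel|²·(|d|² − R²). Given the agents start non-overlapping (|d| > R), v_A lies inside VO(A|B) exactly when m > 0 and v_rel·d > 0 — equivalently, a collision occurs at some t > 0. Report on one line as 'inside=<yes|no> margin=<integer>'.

d = (-11, -16),  |d|² = 377;  R = 4+4 = 8,  c = 377−8² = 313
v_rel = (3, 4),  |v_rel|² = 25;  v_rel·d = (3)·(-11) + (4)·(-16) = -97
25·t² + 194·t + 313 = 0  ⇒  m = (-97)² − 25·313 = 1584
m = 1584 > 0,  v_rel·d = -97 < 0  ⇒  outside

inside=no margin=1584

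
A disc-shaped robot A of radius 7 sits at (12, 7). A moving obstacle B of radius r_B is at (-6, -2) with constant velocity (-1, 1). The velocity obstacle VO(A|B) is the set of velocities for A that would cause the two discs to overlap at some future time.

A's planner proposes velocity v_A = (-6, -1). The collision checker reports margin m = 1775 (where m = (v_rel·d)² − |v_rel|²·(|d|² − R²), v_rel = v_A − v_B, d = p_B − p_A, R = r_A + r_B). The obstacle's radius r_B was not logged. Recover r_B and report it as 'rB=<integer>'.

m = 1775
d = (-18, -9);  v_rel = (-5, -2),  |v_rel|² = 29
v_rel×d = (-5)·(-9) − (-2)·(-18) = 9
since m = R²·29 − 9²:  R² = (81 + 1775) / 29 = 64
R = √64 = 8  ⇒  r_B = 8 − 7 = 1

rB=1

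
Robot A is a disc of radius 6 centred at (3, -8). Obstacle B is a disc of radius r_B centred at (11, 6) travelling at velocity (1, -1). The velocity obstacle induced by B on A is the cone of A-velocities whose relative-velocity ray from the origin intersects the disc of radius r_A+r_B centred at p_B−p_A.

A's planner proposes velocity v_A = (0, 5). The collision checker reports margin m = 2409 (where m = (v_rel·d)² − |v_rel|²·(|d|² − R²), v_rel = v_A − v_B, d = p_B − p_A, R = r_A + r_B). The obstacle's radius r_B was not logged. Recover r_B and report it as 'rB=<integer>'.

m = 2409
d = (8, 14);  v_rel = (-1, 6),  |v_rel|² = 37
v_rel×d = (-1)·(14) − (6)·(8) = -62
since m = R²·37 − (-62)²:  R² = (3844 + 2409) / 37 = 169
R = √169 = 13  ⇒  r_B = 13 − 6 = 7

rB=7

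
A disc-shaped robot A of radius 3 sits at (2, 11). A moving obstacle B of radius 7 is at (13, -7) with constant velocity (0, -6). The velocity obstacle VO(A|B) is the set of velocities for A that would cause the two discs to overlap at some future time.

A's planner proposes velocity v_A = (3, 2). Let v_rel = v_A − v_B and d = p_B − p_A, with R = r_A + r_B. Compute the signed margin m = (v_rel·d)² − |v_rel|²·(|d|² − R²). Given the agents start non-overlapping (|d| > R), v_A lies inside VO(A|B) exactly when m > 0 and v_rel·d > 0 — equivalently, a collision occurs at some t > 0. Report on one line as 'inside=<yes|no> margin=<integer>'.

d = (11, -18),  |d|² = 445;  R = 3+7 = 10,  c = 445−10² = 345
v_rel = (3, 8),  |v_rel|² = 73;  v_rel·d = (3)·(11) + (8)·(-18) = -111
73·t² + 222·t + 345 = 0  ⇒  m = (-111)² − 73·345 = -12864
m = -12864 < 0,  v_rel·d = -111 < 0  ⇒  outside

inside=no margin=-12864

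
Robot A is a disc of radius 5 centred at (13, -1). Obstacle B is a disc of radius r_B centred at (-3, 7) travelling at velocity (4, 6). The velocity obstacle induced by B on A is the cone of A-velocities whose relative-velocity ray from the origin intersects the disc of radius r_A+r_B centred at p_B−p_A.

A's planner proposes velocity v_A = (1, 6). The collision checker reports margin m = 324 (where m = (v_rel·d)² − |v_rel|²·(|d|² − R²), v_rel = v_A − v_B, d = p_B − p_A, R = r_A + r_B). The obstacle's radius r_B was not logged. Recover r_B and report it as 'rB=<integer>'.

m = 324
d = (-16, 8);  v_rel = (-3, 0),  |v_rel|² = 9
v_rel×d = (-3)·(8) − (0)·(-16) = -24
since m = R²·9 − (-24)²:  R² = (576 + 324) / 9 = 100
R = √100 = 10  ⇒  r_B = 10 − 5 = 5

rB=5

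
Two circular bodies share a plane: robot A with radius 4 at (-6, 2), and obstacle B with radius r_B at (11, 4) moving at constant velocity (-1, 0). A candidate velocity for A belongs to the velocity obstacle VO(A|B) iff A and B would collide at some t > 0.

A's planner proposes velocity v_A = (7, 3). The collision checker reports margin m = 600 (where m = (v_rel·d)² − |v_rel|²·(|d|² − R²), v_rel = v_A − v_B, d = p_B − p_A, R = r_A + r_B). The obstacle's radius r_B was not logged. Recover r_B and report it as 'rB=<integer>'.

m = 600
d = (17, 2);  v_rel = (8, 3),  |v_rel|² = 73
v_rel×d = (8)·(2) − (3)·(17) = -35
since m = R²·73 − (-35)²:  R² = (1225 + 600) / 73 = 25
R = √25 = 5  ⇒  r_B = 5 − 4 = 1

rB=1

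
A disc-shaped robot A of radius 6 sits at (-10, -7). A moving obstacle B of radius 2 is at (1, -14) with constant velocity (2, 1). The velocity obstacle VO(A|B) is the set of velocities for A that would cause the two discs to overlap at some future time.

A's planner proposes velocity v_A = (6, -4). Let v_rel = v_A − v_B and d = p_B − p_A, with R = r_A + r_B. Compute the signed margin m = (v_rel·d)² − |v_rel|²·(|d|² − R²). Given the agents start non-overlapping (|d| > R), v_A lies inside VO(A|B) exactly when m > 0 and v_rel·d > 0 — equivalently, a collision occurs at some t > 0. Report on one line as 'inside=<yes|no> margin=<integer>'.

d = (11, -7),  |d|² = 170;  R = 6+2 = 8,  c = 170−8² = 106
v_rel = (4, -5),  |v_rel|² = 41;  v_rel·d = (4)·(11) + (-5)·(-7) = 79
41·t² − 158·t + 106 = 0  ⇒  m = 79² − 41·106 = 1895
m = 1895 > 0,  v_rel·d = 79 > 0  ⇒  inside

inside=yes margin=1895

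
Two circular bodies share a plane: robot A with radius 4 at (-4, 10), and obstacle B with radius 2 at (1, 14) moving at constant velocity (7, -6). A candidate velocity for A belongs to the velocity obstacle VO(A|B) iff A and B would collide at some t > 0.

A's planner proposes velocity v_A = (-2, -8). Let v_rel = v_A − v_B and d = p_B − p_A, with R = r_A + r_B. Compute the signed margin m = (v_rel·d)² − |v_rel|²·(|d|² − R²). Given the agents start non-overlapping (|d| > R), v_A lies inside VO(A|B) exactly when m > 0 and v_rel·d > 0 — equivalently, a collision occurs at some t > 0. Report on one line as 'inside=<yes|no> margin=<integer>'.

d = (5, 4),  |d|² = 41;  R = 4+2 = 6,  c = 41−6² = 5
v_rel = (-9, -2),  |v_rel|² = 85;  v_rel·d = (-9)·(5) + (-2)·(4) = -53
85·t² + 106·t + 5 = 0  ⇒  m = (-53)² − 85·5 = 2384
m = 2384 > 0,  v_rel·d = -53 < 0  ⇒  outside

inside=no margin=2384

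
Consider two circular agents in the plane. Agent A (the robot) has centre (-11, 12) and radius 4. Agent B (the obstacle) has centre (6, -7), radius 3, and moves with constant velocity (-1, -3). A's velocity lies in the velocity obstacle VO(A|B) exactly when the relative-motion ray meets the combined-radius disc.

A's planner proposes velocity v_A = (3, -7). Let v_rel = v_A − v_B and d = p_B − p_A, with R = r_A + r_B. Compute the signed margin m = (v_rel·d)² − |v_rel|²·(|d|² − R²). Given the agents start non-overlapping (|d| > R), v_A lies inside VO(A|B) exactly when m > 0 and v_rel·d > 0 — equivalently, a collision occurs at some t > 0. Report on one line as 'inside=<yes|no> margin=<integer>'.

d = (17, -19),  |d|² = 650;  R = 4+3 = 7,  c = 650−7² = 601
v_rel = (4, -4),  |v_rel|² = 32;  v_rel·d = (4)·(17) + (-4)·(-19) = 144
32·t² − 288·t + 601 = 0  ⇒  m = 144² − 32·601 = 1504
m = 1504 > 0,  v_rel·d = 144 > 0  ⇒  inside

inside=yes margin=1504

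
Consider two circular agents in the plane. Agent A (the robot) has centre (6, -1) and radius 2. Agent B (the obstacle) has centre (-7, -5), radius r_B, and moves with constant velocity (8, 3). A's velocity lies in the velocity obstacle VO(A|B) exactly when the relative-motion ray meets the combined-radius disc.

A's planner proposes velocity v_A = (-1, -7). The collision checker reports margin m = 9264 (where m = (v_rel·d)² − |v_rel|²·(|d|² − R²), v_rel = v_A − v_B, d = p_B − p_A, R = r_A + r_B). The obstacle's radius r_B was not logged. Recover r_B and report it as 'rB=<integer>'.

m = 9264
d = (-13, -4);  v_rel = (-9, -10),  |v_rel|² = 181
v_rel×d = (-9)·(-4) − (-10)·(-13) = -94
since m = R²·181 − (-94)²:  R² = (8836 + 9264) / 181 = 100
R = √100 = 10  ⇒  r_B = 10 − 2 = 8

rB=8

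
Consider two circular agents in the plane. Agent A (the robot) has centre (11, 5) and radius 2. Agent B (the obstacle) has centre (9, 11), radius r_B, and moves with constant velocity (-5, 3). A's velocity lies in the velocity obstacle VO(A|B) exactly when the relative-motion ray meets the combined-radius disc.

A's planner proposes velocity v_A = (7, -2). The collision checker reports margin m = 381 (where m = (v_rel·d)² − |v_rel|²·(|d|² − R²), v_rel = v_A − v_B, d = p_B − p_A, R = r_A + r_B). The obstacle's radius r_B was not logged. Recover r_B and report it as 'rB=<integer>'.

m = 381
d = (-2, 6);  v_rel = (12, -5),  |v_rel|² = 169
v_rel×d = (12)·(6) − (-5)·(-2) = 62
since m = R²·169 − 62²:  R² = (3844 + 381) / 169 = 25
R = √25 = 5  ⇒  r_B = 5 − 2 = 3

rB=3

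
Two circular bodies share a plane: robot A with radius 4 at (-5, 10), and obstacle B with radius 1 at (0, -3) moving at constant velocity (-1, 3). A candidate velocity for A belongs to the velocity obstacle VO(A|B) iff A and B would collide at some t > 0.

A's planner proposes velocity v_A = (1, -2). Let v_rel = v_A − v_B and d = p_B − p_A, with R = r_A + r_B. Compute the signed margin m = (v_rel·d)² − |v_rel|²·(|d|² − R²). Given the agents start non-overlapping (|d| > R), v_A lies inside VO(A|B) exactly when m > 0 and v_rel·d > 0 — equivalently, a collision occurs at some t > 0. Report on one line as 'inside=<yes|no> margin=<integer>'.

d = (5, -13),  |d|² = 194;  R = 4+1 = 5,  c = 194−5² = 169
v_rel = (2, -5),  |v_rel|² = 29;  v_rel·d = (2)·(5) + (-5)·(-13) = 75
29·t² − 150·t + 169 = 0  ⇒  m = 75² − 29·169 = 724
m = 724 > 0,  v_rel·d = 75 > 0  ⇒  inside

inside=yes margin=724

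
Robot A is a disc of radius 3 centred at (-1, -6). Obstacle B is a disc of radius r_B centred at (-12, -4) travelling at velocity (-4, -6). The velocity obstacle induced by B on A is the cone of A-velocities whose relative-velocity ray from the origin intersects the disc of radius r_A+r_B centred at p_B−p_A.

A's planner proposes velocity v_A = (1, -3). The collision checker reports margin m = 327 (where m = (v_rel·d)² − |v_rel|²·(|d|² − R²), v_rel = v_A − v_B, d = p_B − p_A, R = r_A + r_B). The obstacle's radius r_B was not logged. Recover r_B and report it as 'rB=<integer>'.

m = 327
d = (-11, 2);  v_rel = (5, 3),  |v_rel|² = 34
v_rel×d = (5)·(2) − (3)·(-11) = 43
since m = R²·34 − 43²:  R² = (1849 + 327) / 34 = 64
R = √64 = 8  ⇒  r_B = 8 − 3 = 5

rB=5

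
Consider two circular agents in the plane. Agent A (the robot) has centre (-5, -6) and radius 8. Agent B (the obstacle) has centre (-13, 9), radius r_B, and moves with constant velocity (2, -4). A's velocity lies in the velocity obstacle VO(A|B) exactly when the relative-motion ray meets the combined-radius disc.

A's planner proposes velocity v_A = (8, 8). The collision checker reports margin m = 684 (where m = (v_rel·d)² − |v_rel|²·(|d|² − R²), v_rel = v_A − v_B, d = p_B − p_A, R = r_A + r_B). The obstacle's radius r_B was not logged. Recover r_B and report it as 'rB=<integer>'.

m = 684
d = (-8, 15);  v_rel = (6, 12),  |v_rel|² = 180
v_rel×d = (6)·(15) − (12)·(-8) = 186
since m = R²·180 − 186²:  R² = (34596 + 684) / 180 = 196
R = √196 = 14  ⇒  r_B = 14 − 8 = 6

rB=6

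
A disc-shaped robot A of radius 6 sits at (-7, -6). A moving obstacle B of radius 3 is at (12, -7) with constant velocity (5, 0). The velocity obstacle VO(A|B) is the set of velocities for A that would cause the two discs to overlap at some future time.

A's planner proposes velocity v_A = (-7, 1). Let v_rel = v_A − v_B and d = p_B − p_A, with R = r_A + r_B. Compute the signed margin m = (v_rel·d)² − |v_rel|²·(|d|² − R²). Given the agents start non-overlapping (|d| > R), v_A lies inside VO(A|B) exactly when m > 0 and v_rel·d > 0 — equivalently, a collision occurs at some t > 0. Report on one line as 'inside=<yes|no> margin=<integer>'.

d = (19, -1),  |d|² = 362;  R = 6+3 = 9,  c = 362−9² = 281
v_rel = (-12, 1),  |v_rel|² = 145;  v_rel·d = (-12)·(19) + (1)·(-1) = -229
145·t² + 458·t + 281 = 0  ⇒  m = (-229)² − 145·281 = 11696
m = 11696 > 0,  v_rel·d = -229 < 0  ⇒  outside

inside=no margin=11696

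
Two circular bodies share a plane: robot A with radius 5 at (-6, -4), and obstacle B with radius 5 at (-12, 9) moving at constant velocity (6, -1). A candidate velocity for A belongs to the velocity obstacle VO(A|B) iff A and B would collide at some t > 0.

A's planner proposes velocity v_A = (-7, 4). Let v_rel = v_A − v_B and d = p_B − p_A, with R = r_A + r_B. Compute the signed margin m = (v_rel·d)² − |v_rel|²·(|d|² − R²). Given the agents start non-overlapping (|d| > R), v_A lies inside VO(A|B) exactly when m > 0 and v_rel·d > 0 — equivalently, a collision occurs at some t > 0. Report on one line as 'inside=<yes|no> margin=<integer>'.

d = (-6, 13),  |d|² = 205;  R = 5+5 = 10,  c = 205−10² = 105
v_rel = (-13, 5),  |v_rel|² = 194;  v_rel·d = (-13)·(-6) + (5)·(13) = 143
194·t² − 286·t + 105 = 0  ⇒  m = 143² − 194·105 = 79
m = 79 > 0,  v_rel·d = 143 > 0  ⇒  inside

inside=yes margin=79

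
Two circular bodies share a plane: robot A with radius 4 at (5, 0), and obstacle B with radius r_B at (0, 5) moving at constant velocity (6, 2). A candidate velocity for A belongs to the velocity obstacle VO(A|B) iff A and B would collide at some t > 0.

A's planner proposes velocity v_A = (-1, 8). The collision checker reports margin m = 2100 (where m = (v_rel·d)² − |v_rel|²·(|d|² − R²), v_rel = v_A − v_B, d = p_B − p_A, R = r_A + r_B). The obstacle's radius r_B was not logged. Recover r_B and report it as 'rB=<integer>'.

m = 2100
d = (-5, 5);  v_rel = (-7, 6),  |v_rel|² = 85
v_rel×d = (-7)·(5) − (6)·(-5) = -5
since m = R²·85 − (-5)²:  R² = (25 + 2100) / 85 = 25
R = √25 = 5  ⇒  r_B = 5 − 4 = 1

rB=1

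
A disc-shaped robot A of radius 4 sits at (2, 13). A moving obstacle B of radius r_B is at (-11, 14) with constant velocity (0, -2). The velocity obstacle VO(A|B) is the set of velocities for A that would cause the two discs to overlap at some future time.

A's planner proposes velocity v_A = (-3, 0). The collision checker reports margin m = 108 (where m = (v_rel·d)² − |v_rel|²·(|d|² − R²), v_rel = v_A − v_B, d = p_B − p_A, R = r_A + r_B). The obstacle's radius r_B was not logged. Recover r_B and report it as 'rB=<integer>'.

m = 108
d = (-13, 1);  v_rel = (-3, 2),  |v_rel|² = 13
v_rel×d = (-3)·(1) − (2)·(-13) = 23
since m = R²·13 − 23²:  R² = (529 + 108) / 13 = 49
R = √49 = 7  ⇒  r_B = 7 − 4 = 3

rB=3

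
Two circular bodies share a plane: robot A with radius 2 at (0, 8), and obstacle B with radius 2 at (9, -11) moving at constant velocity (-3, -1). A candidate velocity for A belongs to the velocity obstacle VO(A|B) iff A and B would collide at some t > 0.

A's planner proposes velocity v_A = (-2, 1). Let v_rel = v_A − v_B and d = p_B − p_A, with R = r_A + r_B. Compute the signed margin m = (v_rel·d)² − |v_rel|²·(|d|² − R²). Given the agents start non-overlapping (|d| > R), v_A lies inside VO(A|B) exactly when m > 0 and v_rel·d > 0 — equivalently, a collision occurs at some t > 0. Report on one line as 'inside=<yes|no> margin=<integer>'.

d = (9, -19),  |d|² = 442;  R = 2+2 = 4,  c = 442−4² = 426
v_rel = (1, 2),  |v_rel|² = 5;  v_rel·d = (1)·(9) + (2)·(-19) = -29
5·t² + 58·t + 426 = 0  ⇒  m = (-29)² − 5·426 = -1289
m = -1289 < 0,  v_rel·d = -29 < 0  ⇒  outside

inside=no margin=-1289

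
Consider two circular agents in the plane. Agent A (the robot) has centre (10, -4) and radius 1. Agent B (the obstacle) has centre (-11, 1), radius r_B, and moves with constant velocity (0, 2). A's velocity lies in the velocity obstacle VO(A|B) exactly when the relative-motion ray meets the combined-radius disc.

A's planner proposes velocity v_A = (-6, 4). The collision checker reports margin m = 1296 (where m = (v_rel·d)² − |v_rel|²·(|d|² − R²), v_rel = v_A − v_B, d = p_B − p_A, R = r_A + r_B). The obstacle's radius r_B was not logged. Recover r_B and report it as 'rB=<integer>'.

m = 1296
d = (-21, 5);  v_rel = (-6, 2),  |v_rel|² = 40
v_rel×d = (-6)·(5) − (2)·(-21) = 12
since m = R²·40 − 12²:  R² = (144 + 1296) / 40 = 36
R = √36 = 6  ⇒  r_B = 6 − 1 = 5

rB=5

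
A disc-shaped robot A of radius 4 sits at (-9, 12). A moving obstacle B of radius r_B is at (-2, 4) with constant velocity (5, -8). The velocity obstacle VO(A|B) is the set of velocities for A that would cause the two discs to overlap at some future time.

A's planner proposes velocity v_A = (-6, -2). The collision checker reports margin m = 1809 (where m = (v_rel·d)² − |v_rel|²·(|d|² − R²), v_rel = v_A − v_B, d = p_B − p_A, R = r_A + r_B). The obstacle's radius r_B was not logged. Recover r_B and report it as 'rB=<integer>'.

m = 1809
d = (7, -8);  v_rel = (-11, 6),  |v_rel|² = 157
v_rel×d = (-11)·(-8) − (6)·(7) = 46
since m = R²·157 − 46²:  R² = (2116 + 1809) / 157 = 25
R = √25 = 5  ⇒  r_B = 5 − 4 = 1

rB=1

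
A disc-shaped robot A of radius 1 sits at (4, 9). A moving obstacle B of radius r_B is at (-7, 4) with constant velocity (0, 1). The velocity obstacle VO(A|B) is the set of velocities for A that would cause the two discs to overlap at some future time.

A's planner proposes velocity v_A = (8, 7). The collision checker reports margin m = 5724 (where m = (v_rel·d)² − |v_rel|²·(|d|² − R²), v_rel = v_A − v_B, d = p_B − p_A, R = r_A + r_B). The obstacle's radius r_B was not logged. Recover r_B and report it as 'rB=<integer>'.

m = 5724
d = (-11, -5);  v_rel = (8, 6),  |v_rel|² = 100
v_rel×d = (8)·(-5) − (6)·(-11) = 26
since m = R²·100 − 26²:  R² = (676 + 5724) / 100 = 64
R = √64 = 8  ⇒  r_B = 8 − 1 = 7

rB=7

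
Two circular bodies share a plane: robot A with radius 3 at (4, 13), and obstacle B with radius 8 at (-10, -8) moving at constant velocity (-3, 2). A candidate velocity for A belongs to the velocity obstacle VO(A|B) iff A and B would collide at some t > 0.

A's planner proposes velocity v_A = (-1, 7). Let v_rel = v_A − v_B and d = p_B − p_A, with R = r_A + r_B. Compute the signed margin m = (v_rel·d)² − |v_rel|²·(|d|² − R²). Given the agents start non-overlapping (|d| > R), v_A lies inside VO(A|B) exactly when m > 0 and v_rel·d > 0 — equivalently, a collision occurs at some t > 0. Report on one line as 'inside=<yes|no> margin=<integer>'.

d = (-14, -21),  |d|² = 637;  R = 3+8 = 11,  c = 637−11² = 516
v_rel = (2, 5),  |v_rel|² = 29;  v_rel·d = (2)·(-14) + (5)·(-21) = -133
29·t² + 266·t + 516 = 0  ⇒  m = (-133)² − 29·516 = 2725
m = 2725 > 0,  v_rel·d = -133 < 0  ⇒  outside

inside=no margin=2725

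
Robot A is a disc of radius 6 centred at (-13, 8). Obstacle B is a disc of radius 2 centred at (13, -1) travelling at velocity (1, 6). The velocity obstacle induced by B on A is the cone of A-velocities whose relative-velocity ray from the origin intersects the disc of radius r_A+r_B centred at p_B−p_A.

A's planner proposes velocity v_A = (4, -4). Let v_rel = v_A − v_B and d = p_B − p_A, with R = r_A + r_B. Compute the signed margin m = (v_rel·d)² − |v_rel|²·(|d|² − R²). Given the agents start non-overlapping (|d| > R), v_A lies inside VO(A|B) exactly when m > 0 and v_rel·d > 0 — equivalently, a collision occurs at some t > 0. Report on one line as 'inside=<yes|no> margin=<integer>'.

d = (26, -9),  |d|² = 757;  R = 6+2 = 8,  c = 757−8² = 693
v_rel = (3, -10),  |v_rel|² = 109;  v_rel·d = (3)·(26) + (-10)·(-9) = 168
109·t² − 336·t + 693 = 0  ⇒  m = 168² − 109·693 = -47313
m = -47313 < 0,  v_rel·d = 168 > 0  ⇒  outside

inside=no margin=-47313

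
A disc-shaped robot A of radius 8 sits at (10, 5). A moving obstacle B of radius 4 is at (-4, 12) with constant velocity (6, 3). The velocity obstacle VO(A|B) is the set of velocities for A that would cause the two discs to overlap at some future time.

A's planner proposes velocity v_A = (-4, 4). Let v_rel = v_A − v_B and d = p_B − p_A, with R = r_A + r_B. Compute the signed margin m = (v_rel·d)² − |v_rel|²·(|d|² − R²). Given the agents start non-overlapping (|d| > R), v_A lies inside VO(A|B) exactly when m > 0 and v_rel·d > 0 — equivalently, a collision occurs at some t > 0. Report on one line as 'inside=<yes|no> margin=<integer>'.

d = (-14, 7),  |d|² = 245;  R = 8+4 = 12,  c = 245−12² = 101
v_rel = (-10, 1),  |v_rel|² = 101;  v_rel·d = (-10)·(-14) + (1)·(7) = 147
101·t² − 294·t + 101 = 0  ⇒  m = 147² − 101·101 = 11408
m = 11408 > 0,  v_rel·d = 147 > 0  ⇒  inside

inside=yes margin=11408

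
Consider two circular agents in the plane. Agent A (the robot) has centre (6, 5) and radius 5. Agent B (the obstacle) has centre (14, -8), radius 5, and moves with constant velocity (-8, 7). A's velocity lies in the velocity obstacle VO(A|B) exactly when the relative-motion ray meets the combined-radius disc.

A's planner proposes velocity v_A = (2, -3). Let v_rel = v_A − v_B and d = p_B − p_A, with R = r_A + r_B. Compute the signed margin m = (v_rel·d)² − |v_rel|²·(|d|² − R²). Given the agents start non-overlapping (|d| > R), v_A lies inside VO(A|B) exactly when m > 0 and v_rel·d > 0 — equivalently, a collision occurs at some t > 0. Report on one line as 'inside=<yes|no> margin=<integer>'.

d = (8, -13),  |d|² = 233;  R = 5+5 = 10,  c = 233−10² = 133
v_rel = (10, -10),  |v_rel|² = 200;  v_rel·d = (10)·(8) + (-10)·(-13) = 210
200·t² − 420·t + 133 = 0  ⇒  m = 210² − 200·133 = 17500
m = 17500 > 0,  v_rel·d = 210 > 0  ⇒  inside

inside=yes margin=17500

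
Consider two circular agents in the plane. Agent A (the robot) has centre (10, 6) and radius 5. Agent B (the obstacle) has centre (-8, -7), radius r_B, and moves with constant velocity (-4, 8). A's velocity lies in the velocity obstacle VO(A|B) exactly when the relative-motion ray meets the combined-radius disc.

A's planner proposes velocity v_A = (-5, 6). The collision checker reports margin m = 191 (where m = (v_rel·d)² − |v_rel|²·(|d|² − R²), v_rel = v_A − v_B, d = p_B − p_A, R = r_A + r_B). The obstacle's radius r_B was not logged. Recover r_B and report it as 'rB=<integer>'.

m = 191
d = (-18, -13);  v_rel = (-1, -2),  |v_rel|² = 5
v_rel×d = (-1)·(-13) − (-2)·(-18) = -23
since m = R²·5 − (-23)²:  R² = (529 + 191) / 5 = 144
R = √144 = 12  ⇒  r_B = 12 − 5 = 7

rB=7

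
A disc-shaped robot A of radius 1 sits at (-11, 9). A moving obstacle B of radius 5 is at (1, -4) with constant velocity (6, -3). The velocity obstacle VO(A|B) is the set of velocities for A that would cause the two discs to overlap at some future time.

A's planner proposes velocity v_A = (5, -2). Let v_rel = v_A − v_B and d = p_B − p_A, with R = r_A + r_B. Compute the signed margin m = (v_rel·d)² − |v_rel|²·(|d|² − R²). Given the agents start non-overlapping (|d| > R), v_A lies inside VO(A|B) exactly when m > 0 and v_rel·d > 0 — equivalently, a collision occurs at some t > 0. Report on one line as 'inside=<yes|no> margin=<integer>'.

d = (12, -13),  |d|² = 313;  R = 1+5 = 6,  c = 313−6² = 277
v_rel = (-1, 1),  |v_rel|² = 2;  v_rel·d = (-1)·(12) + (1)·(-13) = -25
2·t² + 50·t + 277 = 0  ⇒  m = (-25)² − 2·277 = 71
m = 71 > 0,  v_rel·d = -25 < 0  ⇒  outside

inside=no margin=71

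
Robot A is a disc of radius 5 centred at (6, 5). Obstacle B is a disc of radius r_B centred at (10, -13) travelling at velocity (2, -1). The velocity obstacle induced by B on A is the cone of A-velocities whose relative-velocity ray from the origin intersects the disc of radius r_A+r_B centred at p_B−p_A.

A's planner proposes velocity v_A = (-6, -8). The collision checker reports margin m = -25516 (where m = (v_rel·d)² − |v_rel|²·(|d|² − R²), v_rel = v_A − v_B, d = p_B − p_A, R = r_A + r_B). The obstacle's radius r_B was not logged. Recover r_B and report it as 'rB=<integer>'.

m = -25516
d = (4, -18);  v_rel = (-8, -7),  |v_rel|² = 113
v_rel×d = (-8)·(-18) − (-7)·(4) = 172
since m = R²·113 − 172²:  R² = (29584 + -25516) / 113 = 36
R = √36 = 6  ⇒  r_B = 6 − 5 = 1

rB=1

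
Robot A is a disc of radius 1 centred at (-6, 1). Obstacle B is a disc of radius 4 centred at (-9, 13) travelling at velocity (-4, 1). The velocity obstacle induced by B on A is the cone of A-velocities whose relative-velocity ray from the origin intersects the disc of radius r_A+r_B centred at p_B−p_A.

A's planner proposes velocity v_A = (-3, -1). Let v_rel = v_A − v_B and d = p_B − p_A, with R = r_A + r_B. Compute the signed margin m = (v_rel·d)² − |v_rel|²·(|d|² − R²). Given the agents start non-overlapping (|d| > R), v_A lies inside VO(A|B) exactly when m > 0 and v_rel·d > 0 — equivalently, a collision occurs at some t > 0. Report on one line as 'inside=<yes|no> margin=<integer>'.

d = (-3, 12),  |d|² = 153;  R = 1+4 = 5,  c = 153−5² = 128
v_rel = (1, -2),  |v_rel|² = 5;  v_rel·d = (1)·(-3) + (-2)·(12) = -27
5·t² + 54·t + 128 = 0  ⇒  m = (-27)² − 5·128 = 89
m = 89 > 0,  v_rel·d = -27 < 0  ⇒  outside

inside=no margin=89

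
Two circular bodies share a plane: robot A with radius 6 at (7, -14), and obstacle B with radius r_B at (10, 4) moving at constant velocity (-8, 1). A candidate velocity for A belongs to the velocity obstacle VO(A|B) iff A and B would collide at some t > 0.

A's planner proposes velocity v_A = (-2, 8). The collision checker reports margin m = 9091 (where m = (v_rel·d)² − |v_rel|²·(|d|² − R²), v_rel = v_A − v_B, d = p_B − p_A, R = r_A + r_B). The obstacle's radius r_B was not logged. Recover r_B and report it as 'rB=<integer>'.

m = 9091
d = (3, 18);  v_rel = (6, 7),  |v_rel|² = 85
v_rel×d = (6)·(18) − (7)·(3) = 87
since m = R²·85 − 87²:  R² = (7569 + 9091) / 85 = 196
R = √196 = 14  ⇒  r_B = 14 − 6 = 8

rB=8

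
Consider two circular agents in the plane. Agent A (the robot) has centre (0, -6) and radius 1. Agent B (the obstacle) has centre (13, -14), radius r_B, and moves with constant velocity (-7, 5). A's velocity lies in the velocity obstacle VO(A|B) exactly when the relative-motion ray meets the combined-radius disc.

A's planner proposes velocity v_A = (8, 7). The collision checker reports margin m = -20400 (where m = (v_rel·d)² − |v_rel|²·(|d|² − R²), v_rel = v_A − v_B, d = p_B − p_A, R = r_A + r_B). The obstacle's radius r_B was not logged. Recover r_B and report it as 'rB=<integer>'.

m = -20400
d = (13, -8);  v_rel = (15, 2),  |v_rel|² = 229
v_rel×d = (15)·(-8) − (2)·(13) = -146
since m = R²·229 − (-146)²:  R² = (21316 + -20400) / 229 = 4
R = √4 = 2  ⇒  r_B = 2 − 1 = 1

rB=1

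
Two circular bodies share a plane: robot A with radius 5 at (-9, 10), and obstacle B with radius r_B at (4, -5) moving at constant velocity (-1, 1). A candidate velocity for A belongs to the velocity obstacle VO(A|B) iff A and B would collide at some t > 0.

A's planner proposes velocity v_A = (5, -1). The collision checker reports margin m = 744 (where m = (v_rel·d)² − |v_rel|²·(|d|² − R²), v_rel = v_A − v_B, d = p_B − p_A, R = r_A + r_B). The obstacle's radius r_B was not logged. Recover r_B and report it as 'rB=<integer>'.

m = 744
d = (13, -15);  v_rel = (6, -2),  |v_rel|² = 40
v_rel×d = (6)·(-15) − (-2)·(13) = -64
since m = R²·40 − (-64)²:  R² = (4096 + 744) / 40 = 121
R = √121 = 11  ⇒  r_B = 11 − 5 = 6

rB=6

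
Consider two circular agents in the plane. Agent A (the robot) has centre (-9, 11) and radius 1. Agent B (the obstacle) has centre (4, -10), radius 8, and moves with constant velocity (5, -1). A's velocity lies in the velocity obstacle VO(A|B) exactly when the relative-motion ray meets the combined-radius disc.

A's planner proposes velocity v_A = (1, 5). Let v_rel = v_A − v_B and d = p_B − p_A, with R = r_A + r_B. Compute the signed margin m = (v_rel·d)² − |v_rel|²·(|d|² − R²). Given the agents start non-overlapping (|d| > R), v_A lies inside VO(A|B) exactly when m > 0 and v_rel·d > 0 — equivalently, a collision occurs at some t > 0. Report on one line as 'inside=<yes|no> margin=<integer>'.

d = (13, -21),  |d|² = 610;  R = 1+8 = 9,  c = 610−9² = 529
v_rel = (-4, 6),  |v_rel|² = 52;  v_rel·d = (-4)·(13) + (6)·(-21) = -178
52·t² + 356·t + 529 = 0  ⇒  m = (-178)² − 52·529 = 4176
m = 4176 > 0,  v_rel·d = -178 < 0  ⇒  outside

inside=no margin=4176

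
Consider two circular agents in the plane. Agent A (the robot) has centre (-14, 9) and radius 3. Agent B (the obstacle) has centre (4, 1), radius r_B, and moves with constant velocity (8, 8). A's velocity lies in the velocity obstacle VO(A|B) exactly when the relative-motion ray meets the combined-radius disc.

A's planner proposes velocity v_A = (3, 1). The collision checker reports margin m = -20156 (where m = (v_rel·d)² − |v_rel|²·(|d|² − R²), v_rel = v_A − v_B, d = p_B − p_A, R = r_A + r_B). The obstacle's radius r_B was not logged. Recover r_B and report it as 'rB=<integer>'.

m = -20156
d = (18, -8);  v_rel = (-5, -7),  |v_rel|² = 74
v_rel×d = (-5)·(-8) − (-7)·(18) = 166
since m = R²·74 − 166²:  R² = (27556 + -20156) / 74 = 100
R = √100 = 10  ⇒  r_B = 10 − 3 = 7

rB=7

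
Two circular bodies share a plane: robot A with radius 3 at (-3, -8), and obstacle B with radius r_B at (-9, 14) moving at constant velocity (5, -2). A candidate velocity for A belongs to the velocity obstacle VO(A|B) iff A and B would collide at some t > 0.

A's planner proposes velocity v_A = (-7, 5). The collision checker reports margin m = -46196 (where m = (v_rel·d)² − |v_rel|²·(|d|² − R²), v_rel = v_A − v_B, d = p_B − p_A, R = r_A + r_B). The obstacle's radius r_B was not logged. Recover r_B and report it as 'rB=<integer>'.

m = -46196
d = (-6, 22);  v_rel = (-12, 7),  |v_rel|² = 193
v_rel×d = (-12)·(22) − (7)·(-6) = -222
since m = R²·193 − (-222)²:  R² = (49284 + -46196) / 193 = 16
R = √16 = 4  ⇒  r_B = 4 − 3 = 1

rB=1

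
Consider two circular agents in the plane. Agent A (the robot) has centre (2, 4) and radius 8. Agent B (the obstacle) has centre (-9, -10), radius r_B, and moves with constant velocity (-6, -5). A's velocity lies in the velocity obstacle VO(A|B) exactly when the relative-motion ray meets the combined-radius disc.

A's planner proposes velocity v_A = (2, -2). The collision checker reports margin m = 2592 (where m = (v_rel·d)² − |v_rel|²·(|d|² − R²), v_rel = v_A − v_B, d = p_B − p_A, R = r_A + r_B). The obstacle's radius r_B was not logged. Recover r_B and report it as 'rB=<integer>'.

m = 2592
d = (-11, -14);  v_rel = (8, 3),  |v_rel|² = 73
v_rel×d = (8)·(-14) − (3)·(-11) = -79
since m = R²·73 − (-79)²:  R² = (6241 + 2592) / 73 = 121
R = √121 = 11  ⇒  r_B = 11 − 8 = 3

rB=3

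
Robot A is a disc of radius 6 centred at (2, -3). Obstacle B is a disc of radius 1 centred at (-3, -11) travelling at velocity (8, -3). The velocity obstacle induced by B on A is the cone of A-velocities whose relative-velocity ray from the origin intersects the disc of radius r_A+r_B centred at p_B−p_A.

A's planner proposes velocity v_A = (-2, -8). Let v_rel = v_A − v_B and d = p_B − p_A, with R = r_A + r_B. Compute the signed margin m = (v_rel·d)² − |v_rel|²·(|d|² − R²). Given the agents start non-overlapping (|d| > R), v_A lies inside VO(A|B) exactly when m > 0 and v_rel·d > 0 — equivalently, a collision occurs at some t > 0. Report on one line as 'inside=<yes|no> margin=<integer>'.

d = (-5, -8),  |d|² = 89;  R = 6+1 = 7,  c = 89−7² = 40
v_rel = (-10, -5),  |v_rel|² = 125;  v_rel·d = (-10)·(-5) + (-5)·(-8) = 90
125·t² − 180·t + 40 = 0  ⇒  m = 90² − 125·40 = 3100
m = 3100 > 0,  v_rel·d = 90 > 0  ⇒  inside

inside=yes margin=3100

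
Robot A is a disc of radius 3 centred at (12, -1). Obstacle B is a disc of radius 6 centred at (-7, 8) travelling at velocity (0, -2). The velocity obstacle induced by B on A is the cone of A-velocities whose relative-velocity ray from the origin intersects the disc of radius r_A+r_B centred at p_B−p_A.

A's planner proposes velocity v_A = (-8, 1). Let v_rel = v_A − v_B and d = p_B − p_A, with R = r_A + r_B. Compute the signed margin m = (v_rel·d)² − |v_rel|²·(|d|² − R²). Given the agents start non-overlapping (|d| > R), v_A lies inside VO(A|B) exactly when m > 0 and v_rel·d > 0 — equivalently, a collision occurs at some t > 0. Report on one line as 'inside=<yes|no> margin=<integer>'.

d = (-19, 9),  |d|² = 442;  R = 3+6 = 9,  c = 442−9² = 361
v_rel = (-8, 3),  |v_rel|² = 73;  v_rel·d = (-8)·(-19) + (3)·(9) = 179
73·t² − 358·t + 361 = 0  ⇒  m = 179² − 73·361 = 5688
m = 5688 > 0,  v_rel·d = 179 > 0  ⇒  inside

inside=yes margin=5688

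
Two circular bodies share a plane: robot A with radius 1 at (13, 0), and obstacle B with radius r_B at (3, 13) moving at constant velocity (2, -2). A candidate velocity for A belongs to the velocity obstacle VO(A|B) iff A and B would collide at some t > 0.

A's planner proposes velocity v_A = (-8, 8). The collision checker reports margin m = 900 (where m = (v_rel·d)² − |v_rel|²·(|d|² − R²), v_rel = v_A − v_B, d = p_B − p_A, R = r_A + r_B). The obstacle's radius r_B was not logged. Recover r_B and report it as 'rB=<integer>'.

m = 900
d = (-10, 13);  v_rel = (-10, 10),  |v_rel|² = 200
v_rel×d = (-10)·(13) − (10)·(-10) = -30
since m = R²·200 − (-30)²:  R² = (900 + 900) / 200 = 9
R = √9 = 3  ⇒  r_B = 3 − 1 = 2

rB=2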